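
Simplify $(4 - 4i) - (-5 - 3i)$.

(4 - (-5)) + (-4 - (-3))i = 9 - i


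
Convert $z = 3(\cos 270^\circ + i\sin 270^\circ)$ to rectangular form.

a = r cos θ = 3 * 0 = 0
b = r sin θ = 3 * -1 = -3
z = -3i


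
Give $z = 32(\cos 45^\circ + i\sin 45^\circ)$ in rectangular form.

a = r cos θ = 32 * sqrt(2)/2 = 16*sqrt(2)
b = r sin θ = 32 * sqrt(2)/2 = 16*sqrt(2)
z = 16*sqrt(2) + 16*sqrt(2)i


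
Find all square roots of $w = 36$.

|w| = 36, arg(w) = 0°
Root modulus = 36^(1/2) = 6
Root arguments: θ_k = (0° + 360°k)/2 for k = 0, 1, ..., 1
Roots: 6, -6


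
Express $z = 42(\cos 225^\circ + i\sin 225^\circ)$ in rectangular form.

a = r cos θ = 42 * -sqrt(2)/2 = -21*sqrt(2)
b = r sin θ = 42 * -sqrt(2)/2 = -21*sqrt(2)
z = -21*sqrt(2) - 21*sqrt(2)i


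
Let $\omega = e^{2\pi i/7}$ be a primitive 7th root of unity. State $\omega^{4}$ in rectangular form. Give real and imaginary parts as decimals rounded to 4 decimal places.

ω^4 = e^(2πi·4/7) = e^(i·8π/7)
= cos(8π/7) + i sin(8π/7)
= -0.9010 - 0.4339i


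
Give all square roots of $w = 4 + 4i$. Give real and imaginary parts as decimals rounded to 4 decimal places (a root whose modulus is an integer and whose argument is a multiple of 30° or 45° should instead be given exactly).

|w| = sqrt(32) ≈ 5.656854, arg(w) = 45°
Root modulus = sqrt(32)^(1/2) ≈ 2.378414
Root arguments: θ_k = (45° + 360°k)/2 for k = 0, 1, ..., 1
Compute each root as (root modulus)(cos θ_k + i sin θ_k) using full-precision intermediates, then round to 4 decimal places.
Roots: 2.1974 + 0.9102i, -2.1974 - 0.9102i


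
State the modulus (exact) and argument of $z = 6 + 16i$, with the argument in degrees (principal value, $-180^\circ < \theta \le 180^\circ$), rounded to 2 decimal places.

|z| = sqrt(6^2 + 16^2) = sqrt(292)
arg(z) = arctan(b/a) = arctan(16/6) (quadrant-adjusted) = 69.44°


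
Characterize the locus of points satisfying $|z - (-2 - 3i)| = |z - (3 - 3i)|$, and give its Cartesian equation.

|z - z1| = |z - z2| means z is equidistant from z1 and z2,
i.e. the perpendicular bisector of the segment from (-2, -3) to (3, -3) (midpoint (1/2, -3)).
With z = x + yi, square both sides:
(x - (-2))^2 + (y - (-3))^2 = (x - 3)^2 + (y - (-3))^2
The x^2 and y^2 terms cancel: 10x + 0y = 18 - 13 = 5
Simplify: x = 1/2
Locus: Perpendicular bisector of the segment from (-2, -3) to (3, -3): the line x = 1/2


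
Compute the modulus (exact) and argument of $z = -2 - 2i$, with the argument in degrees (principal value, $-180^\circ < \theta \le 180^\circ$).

|z| = sqrt((-2)^2 + (-2)^2) = sqrt(8)
arg(z) = arctan(b/a) = arctan(-2/-2) (quadrant-adjusted) = -135°


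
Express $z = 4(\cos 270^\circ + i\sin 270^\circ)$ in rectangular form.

a = r cos θ = 4 * 0 = 0
b = r sin θ = 4 * -1 = -4
z = -4i


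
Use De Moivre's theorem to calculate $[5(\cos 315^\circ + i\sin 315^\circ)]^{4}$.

By De Moivre: z^n = r^n(cos(nθ) + i sin(nθ))
= 5^4(cos(4*315°) + i sin(4*315°))
= 625(cos 180° + i sin 180°)
= -625


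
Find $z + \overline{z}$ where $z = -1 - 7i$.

z + conjugate(z) = (a + bi) + (a - bi) = 2a
= 2 * (-1) = -2


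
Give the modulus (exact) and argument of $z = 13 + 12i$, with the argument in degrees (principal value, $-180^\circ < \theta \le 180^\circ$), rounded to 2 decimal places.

|z| = sqrt(13^2 + 12^2) = sqrt(313)
arg(z) = arctan(b/a) = arctan(12/13) (quadrant-adjusted) = 42.71°


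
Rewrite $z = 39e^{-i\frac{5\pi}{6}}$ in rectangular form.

a = r cos θ = 39 * -sqrt(3)/2 = -39*sqrt(3)/2
b = r sin θ = 39 * -1/2 = -39/2
z = -39*sqrt(3)/2 - (39/2)i


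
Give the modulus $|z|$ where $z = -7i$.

|z| = sqrt(a^2 + b^2) = sqrt(0^2 + (-7)^2) = sqrt(49) = 7


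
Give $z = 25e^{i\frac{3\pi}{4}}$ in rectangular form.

a = r cos θ = 25 * -sqrt(2)/2 = -25*sqrt(2)/2
b = r sin θ = 25 * sqrt(2)/2 = 25*sqrt(2)/2
z = -25*sqrt(2)/2 + (25*sqrt(2)/2)i


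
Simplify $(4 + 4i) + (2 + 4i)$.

(4 + 2) + (4 + 4)i = 6 + 8i


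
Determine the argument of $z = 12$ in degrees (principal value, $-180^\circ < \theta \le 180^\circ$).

b = 0 and a > 0, so z lies on the positive real axis: θ = 0°


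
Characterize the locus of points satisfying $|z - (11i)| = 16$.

|z - z0| = r describes a circle centered at z0 with radius r
Here z0 = 11i and r = 16
Locus: Circle centered at (0, 11) with radius 16


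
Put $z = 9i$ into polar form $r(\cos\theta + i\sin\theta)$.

r = |z| = sqrt(a^2 + b^2) = sqrt((0)^2 + (9)^2) = sqrt(0 + 81) = sqrt(81) = 9
a = 0 and b > 0, so z lies on the positive imaginary axis: θ = 90°
z = 9(cos 90° + i sin 90°)


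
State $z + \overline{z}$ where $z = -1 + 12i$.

z + conjugate(z) = (a + bi) + (a - bi) = 2a
= 2 * (-1) = -2


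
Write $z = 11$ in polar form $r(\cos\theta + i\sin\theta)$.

r = |z| = sqrt(a^2 + b^2) = sqrt((11)^2 + (0)^2) = sqrt(121 + 0) = sqrt(121) = 11
b = 0 and a > 0, so z lies on the positive real axis: θ = 0°
z = 11(cos 0° + i sin 0°)


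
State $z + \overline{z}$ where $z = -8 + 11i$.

z + conjugate(z) = (a + bi) + (a - bi) = 2a
= 2 * (-8) = -16


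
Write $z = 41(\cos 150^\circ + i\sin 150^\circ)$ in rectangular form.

a = r cos θ = 41 * -sqrt(3)/2 = -41*sqrt(3)/2
b = r sin θ = 41 * 1/2 = 41/2
z = -41*sqrt(3)/2 + (41/2)i


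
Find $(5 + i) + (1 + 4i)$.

(5 + 1) + (1 + 4)i = 6 + 5i


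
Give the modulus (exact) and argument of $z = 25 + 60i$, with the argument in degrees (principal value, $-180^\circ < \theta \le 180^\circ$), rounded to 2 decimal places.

|z| = sqrt(25^2 + 60^2) = 65
arg(z) = arctan(b/a) = arctan(60/25) (quadrant-adjusted) = 67.38°


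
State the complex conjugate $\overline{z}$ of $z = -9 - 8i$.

If z = a + bi, then conjugate(z) = a - bi
conjugate(-9 - 8i) = -9 + 8i


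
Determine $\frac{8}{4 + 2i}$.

Multiply numerator and denominator by conjugate (4 - 2i):
= (8)(4 - 2i) / (4^2 + 2^2)
= (32 - 16i) / 20
Divide through by 4: (8 - 4i) / 5
= 8/5 - (4/5)i


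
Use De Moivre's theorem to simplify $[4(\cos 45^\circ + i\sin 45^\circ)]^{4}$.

By De Moivre: z^n = r^n(cos(nθ) + i sin(nθ))
= 4^4(cos(4*45°) + i sin(4*45°))
= 256(cos 180° + i sin 180°)
= -256


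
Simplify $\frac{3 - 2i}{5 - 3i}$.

Multiply numerator and denominator by conjugate (5 + 3i):
= (3 - 2i)(5 + 3i) / (5^2 + (-3)^2)
= (21 - i) / 34
= 21/34 - (1/34)i


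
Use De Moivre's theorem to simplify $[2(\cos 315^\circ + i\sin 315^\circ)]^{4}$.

By De Moivre: z^n = r^n(cos(nθ) + i sin(nθ))
= 2^4(cos(4*315°) + i sin(4*315°))
= 16(cos 180° + i sin 180°)
= -16


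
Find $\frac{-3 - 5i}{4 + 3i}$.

Multiply numerator and denominator by conjugate (4 - 3i):
= (-3 - 5i)(4 - 3i) / (4^2 + 3^2)
= (-27 - 11i) / 25
= -27/25 - (11/25)i


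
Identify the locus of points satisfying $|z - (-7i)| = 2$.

|z - z0| = r describes a circle centered at z0 with radius r
Here z0 = -7i and r = 2
Locus: Circle centered at (0, -7) with radius 2


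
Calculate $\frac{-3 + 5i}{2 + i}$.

Multiply numerator and denominator by conjugate (2 - i):
= (-3 + 5i)(2 - i) / (2^2 + 1^2)
= (-1 + 13i) / 5
= -1/5 + (13/5)i


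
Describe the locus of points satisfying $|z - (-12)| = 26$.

|z - z0| = r describes a circle centered at z0 with radius r
Here z0 = -12 and r = 26
Locus: Circle centered at (-12, 0) with radius 26


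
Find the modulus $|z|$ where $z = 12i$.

|z| = sqrt(a^2 + b^2) = sqrt(0^2 + 12^2) = sqrt(144) = 12


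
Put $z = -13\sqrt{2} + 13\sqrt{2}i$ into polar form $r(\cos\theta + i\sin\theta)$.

r = |z| = sqrt(a^2 + b^2) = sqrt((-13*sqrt(2))^2 + (13*sqrt(2))^2) = sqrt(338 + 338) = sqrt(676) = 26
θ = arctan(b/a) = arctan(18.3848/-18.3848) (quadrant-adjusted) = 135°
z = 26(cos 135° + i sin 135°)


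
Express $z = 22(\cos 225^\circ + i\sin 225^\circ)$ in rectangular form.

a = r cos θ = 22 * -sqrt(2)/2 = -11*sqrt(2)
b = r sin θ = 22 * -sqrt(2)/2 = -11*sqrt(2)
z = -11*sqrt(2) - 11*sqrt(2)i


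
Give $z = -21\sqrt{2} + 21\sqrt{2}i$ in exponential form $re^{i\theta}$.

r = |z| = sqrt((-21*sqrt(2))^2 + (21*sqrt(2))^2) = sqrt(882 + 882) = sqrt(1764) = 42
θ = arctan(b/a) = arctan(29.6985/-29.6985) (quadrant-adjusted) = 135° = 3π/4
z = 42e^(i*3π/4)


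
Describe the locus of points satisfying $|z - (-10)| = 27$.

|z - z0| = r describes a circle centered at z0 with radius r
Here z0 = -10 and r = 27
Locus: Circle centered at (-10, 0) with radius 27


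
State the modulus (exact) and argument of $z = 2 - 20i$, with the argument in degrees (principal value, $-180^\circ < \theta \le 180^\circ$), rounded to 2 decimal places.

|z| = sqrt(2^2 + (-20)^2) = sqrt(404)
arg(z) = arctan(b/a) = arctan(-20/2) (quadrant-adjusted) = -84.29°


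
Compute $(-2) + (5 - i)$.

(-2 + 5) + (0 + (-1))i = 3 - i


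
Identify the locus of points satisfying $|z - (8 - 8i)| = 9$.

|z - z0| = r describes a circle centered at z0 with radius r
Here z0 = 8 - 8i and r = 9
Locus: Circle centered at (8, -8) with radius 9


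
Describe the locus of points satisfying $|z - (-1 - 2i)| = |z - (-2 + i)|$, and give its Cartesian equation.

|z - z1| = |z - z2| means z is equidistant from z1 and z2,
i.e. the perpendicular bisector of the segment from (-1, -2) to (-2, 1) (midpoint (-3/2, -1/2)).
With z = x + yi, square both sides:
(x - (-1))^2 + (y - (-2))^2 = (x - (-2))^2 + (y - 1)^2
The x^2 and y^2 terms cancel: -2x + 6y = 5 - 5 = 0
Simplify: x - 3y = 0
Locus: Perpendicular bisector of the segment from (-1, -2) to (-2, 1): the line x - 3y = 0


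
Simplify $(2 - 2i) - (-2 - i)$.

(2 - (-2)) + (-2 - (-1))i = 4 - i


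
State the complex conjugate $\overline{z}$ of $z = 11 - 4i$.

If z = a + bi, then conjugate(z) = a - bi
conjugate(11 - 4i) = 11 + 4i


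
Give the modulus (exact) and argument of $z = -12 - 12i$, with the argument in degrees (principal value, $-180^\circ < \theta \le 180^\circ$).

|z| = sqrt((-12)^2 + (-12)^2) = sqrt(288)
arg(z) = arctan(b/a) = arctan(-12/-12) (quadrant-adjusted) = -135°


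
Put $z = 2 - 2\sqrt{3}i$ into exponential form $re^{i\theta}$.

r = |z| = sqrt((2)^2 + (-2*sqrt(3))^2) = sqrt(4 + 12) = sqrt(16) = 4
θ = arctan(b/a) = arctan(-3.4641/2) (quadrant-adjusted) = -60° = -π/3
z = 4e^(-i*π/3)


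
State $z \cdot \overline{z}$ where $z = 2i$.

z * conjugate(z) = |z|^2 = a^2 + b^2
= 0^2 + 2^2 = 4


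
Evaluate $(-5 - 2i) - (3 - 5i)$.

(-5 - 3) + (-2 - (-5))i = -8 + 3i


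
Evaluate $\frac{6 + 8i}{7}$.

Divisor is real, so divide each part by 7:
= 6/7 + (8/7)i


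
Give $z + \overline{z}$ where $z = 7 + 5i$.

z + conjugate(z) = (a + bi) + (a - bi) = 2a
= 2 * 7 = 14


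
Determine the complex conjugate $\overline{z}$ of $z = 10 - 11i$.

If z = a + bi, then conjugate(z) = a - bi
conjugate(10 - 11i) = 10 + 11i


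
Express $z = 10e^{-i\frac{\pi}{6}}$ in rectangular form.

a = r cos θ = 10 * sqrt(3)/2 = 5*sqrt(3)
b = r sin θ = 10 * -1/2 = -5
z = 5*sqrt(3) - 5i


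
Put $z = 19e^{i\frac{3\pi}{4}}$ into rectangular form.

a = r cos θ = 19 * -sqrt(2)/2 = -19*sqrt(2)/2
b = r sin θ = 19 * sqrt(2)/2 = 19*sqrt(2)/2
z = -19*sqrt(2)/2 + (19*sqrt(2)/2)i


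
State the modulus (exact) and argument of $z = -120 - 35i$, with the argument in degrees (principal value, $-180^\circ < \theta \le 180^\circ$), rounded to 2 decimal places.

|z| = sqrt((-120)^2 + (-35)^2) = 125
arg(z) = arctan(b/a) = arctan(-35/-120) (quadrant-adjusted) = -163.74°


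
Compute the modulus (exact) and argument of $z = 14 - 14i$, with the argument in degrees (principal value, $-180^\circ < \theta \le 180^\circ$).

|z| = sqrt(14^2 + (-14)^2) = sqrt(392)
arg(z) = arctan(b/a) = arctan(-14/14) (quadrant-adjusted) = -45°


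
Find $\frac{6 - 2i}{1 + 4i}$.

Multiply numerator and denominator by conjugate (1 - 4i):
= (6 - 2i)(1 - 4i) / (1^2 + 4^2)
= (-2 - 26i) / 17
= -2/17 - (26/17)i


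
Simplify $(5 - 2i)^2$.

(a + bi)^2 = a^2 - b^2 + 2abi
= 5^2 - (-2)^2 + 2*5*(-2)i
= 21 - 20i


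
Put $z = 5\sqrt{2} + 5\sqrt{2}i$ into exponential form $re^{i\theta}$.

r = |z| = sqrt((5*sqrt(2))^2 + (5*sqrt(2))^2) = sqrt(50 + 50) = sqrt(100) = 10
θ = arctan(b/a) = arctan(7.0711/7.0711) (quadrant-adjusted) = 45° = π/4
z = 10e^(i*π/4)


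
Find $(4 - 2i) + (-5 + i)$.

(4 + (-5)) + (-2 + 1)i = -1 - i


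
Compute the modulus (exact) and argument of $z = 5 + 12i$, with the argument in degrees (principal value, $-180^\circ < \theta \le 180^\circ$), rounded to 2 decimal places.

|z| = sqrt(5^2 + 12^2) = 13
arg(z) = arctan(b/a) = arctan(12/5) (quadrant-adjusted) = 67.38°


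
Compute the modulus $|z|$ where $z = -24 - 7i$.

|z| = sqrt(a^2 + b^2) = sqrt((-24)^2 + (-7)^2) = sqrt(625) = 25


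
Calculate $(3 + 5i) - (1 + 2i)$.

(3 - 1) + (5 - 2)i = 2 + 3i


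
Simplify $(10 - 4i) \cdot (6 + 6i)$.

(a1*a2 - b1*b2) + (a1*b2 + b1*a2)i
= (60 - (-24)) + (60 + (-24))i
= 84 + 36i


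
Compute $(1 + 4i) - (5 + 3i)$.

(1 - 5) + (4 - 3)i = -4 + i


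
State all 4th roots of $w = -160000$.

|w| = 160000, arg(w) = 180°
Root modulus = 160000^(1/4) = 20
Root arguments: θ_k = (180° + 360°k)/4 for k = 0, 1, ..., 3
Roots: 10*sqrt(2) + 10*sqrt(2)i, -10*sqrt(2) + 10*sqrt(2)i, -10*sqrt(2) - 10*sqrt(2)i, 10*sqrt(2) - 10*sqrt(2)i


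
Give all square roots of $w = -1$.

|w| = 1, arg(w) = 180°
Root modulus = 1^(1/2) = 1
Root arguments: θ_k = (180° + 360°k)/2 for k = 0, 1, ..., 1
Roots: i, -i


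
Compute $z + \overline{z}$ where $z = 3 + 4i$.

z + conjugate(z) = (a + bi) + (a - bi) = 2a
= 2 * 3 = 6


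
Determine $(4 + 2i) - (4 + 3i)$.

(4 - 4) + (2 - 3)i = -i


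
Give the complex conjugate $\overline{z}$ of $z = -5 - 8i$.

If z = a + bi, then conjugate(z) = a - bi
conjugate(-5 - 8i) = -5 + 8i


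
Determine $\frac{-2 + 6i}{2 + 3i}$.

Multiply numerator and denominator by conjugate (2 - 3i):
= (-2 + 6i)(2 - 3i) / (2^2 + 3^2)
= (14 + 18i) / 13
= 14/13 + (18/13)i


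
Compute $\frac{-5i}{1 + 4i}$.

Multiply numerator and denominator by conjugate (1 - 4i):
= (-5i)(1 - 4i) / (1^2 + 4^2)
= (-20 - 5i) / 17
= -20/17 - (5/17)i


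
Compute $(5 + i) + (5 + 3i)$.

(5 + 5) + (1 + 3)i = 10 + 4i


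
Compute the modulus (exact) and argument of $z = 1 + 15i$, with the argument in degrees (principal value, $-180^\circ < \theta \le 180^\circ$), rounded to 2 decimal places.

|z| = sqrt(1^2 + 15^2) = sqrt(226)
arg(z) = arctan(b/a) = arctan(15/1) (quadrant-adjusted) = 86.19°


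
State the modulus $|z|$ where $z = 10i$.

|z| = sqrt(a^2 + b^2) = sqrt(0^2 + 10^2) = sqrt(100) = 10


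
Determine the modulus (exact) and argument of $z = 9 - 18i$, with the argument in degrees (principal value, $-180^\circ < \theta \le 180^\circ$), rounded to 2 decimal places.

|z| = sqrt(9^2 + (-18)^2) = sqrt(405)
arg(z) = arctan(b/a) = arctan(-18/9) (quadrant-adjusted) = -63.43°


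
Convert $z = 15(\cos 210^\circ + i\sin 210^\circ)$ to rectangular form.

a = r cos θ = 15 * -sqrt(3)/2 = -15*sqrt(3)/2
b = r sin θ = 15 * -1/2 = -15/2
z = -15*sqrt(3)/2 - (15/2)i


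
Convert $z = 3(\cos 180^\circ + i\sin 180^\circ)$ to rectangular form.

a = r cos θ = 3 * -1 = -3
b = r sin θ = 3 * 0 = 0
z = -3


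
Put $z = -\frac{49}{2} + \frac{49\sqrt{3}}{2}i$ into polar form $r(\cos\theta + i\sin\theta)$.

r = |z| = sqrt(a^2 + b^2) = sqrt((-49/2)^2 + (49*sqrt(3)/2)^2) = sqrt(2401/4 + 7203/4) = sqrt(2401) = 49
θ = arctan(b/a) = arctan(42.4352/-24.5) (quadrant-adjusted) = 120°
z = 49(cos 120° + i sin 120°)


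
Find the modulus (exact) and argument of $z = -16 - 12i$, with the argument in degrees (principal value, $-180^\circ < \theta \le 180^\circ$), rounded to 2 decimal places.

|z| = sqrt((-16)^2 + (-12)^2) = 20
arg(z) = arctan(b/a) = arctan(-12/-16) (quadrant-adjusted) = -143.13°


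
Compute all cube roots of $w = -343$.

|w| = 343, arg(w) = 180°
Root modulus = 343^(1/3) = 7
Root arguments: θ_k = (180° + 360°k)/3 for k = 0, 1, ..., 2
Roots: 7/2 + (7*sqrt(3)/2)i, -7, 7/2 - (7*sqrt(3)/2)i


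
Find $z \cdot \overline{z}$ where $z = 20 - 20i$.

z * conjugate(z) = |z|^2 = a^2 + b^2
= 20^2 + (-20)^2 = 800


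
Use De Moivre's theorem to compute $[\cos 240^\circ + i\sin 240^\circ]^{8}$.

By De Moivre: z^n = r^n(cos(nθ) + i sin(nθ))
= 1^8(cos(8*240°) + i sin(8*240°))
= 1(cos 120° + i sin 120°)
= -1/2 + (sqrt(3)/2)i


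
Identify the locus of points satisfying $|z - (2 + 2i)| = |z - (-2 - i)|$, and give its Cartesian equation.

|z - z1| = |z - z2| means z is equidistant from z1 and z2,
i.e. the perpendicular bisector of the segment from (2, 2) to (-2, -1) (midpoint (0, 1/2)).
With z = x + yi, square both sides:
(x - 2)^2 + (y - 2)^2 = (x - (-2))^2 + (y - (-1))^2
The x^2 and y^2 terms cancel: -8x + (-6)y = 5 - 8 = -3
Simplify: 8x + 6y = 3
Locus: Perpendicular bisector of the segment from (2, 2) to (-2, -1): the line 8x + 6y = 3


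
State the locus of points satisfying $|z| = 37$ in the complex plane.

|z| = 37 means sqrt(x^2 + y^2) = 37
This is a circle of radius 37 centered at the origin


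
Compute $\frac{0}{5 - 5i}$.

Multiply numerator and denominator by conjugate (5 + 5i):
= (0)(5 + 5i) / (5^2 + (-5)^2)
= (0) / 50
= 0


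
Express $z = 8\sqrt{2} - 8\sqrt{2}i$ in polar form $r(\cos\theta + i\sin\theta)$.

r = |z| = sqrt(a^2 + b^2) = sqrt((8*sqrt(2))^2 + (-8*sqrt(2))^2) = sqrt(128 + 128) = sqrt(256) = 16
θ = arctan(b/a) = arctan(-11.3137/11.3137) (quadrant-adjusted) = 315°
z = 16(cos 315° + i sin 315°)


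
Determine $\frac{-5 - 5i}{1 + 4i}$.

Multiply numerator and denominator by conjugate (1 - 4i):
= (-5 - 5i)(1 - 4i) / (1^2 + 4^2)
= (-25 + 15i) / 17
= -25/17 + (15/17)i


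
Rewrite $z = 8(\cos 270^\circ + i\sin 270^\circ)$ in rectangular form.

a = r cos θ = 8 * 0 = 0
b = r sin θ = 8 * -1 = -8
z = -8i


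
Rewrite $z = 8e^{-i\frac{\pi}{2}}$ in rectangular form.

a = r cos θ = 8 * 0 = 0
b = r sin θ = 8 * -1 = -8
z = -8i


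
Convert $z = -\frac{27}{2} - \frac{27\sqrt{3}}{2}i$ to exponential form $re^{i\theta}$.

r = |z| = sqrt((-27/2)^2 + (-27*sqrt(3)/2)^2) = sqrt(729/4 + 2187/4) = sqrt(729) = 27
θ = arctan(b/a) = arctan(-23.3827/-13.5) (quadrant-adjusted) = -120° = -2π/3
z = 27e^(-i*2π/3)


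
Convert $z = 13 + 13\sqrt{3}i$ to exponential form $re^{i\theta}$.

r = |z| = sqrt((13)^2 + (13*sqrt(3))^2) = sqrt(169 + 507) = sqrt(676) = 26
θ = arctan(b/a) = arctan(22.5167/13) (quadrant-adjusted) = 60° = π/3
z = 26e^(i*π/3)


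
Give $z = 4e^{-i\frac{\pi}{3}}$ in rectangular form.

a = r cos θ = 4 * 1/2 = 2
b = r sin θ = 4 * -sqrt(3)/2 = -2*sqrt(3)
z = 2 - 2*sqrt(3)i


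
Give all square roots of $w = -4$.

|w| = 4, arg(w) = 180°
Root modulus = 4^(1/2) = 2
Root arguments: θ_k = (180° + 360°k)/2 for k = 0, 1, ..., 1
Roots: 2i, -2i


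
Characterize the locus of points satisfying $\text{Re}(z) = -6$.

Re(z) = x where z = x + yi; the equation x = -6 is satisfied by all points with that x-coordinate
Locus: Vertical line x = -6


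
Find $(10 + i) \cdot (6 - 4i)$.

(a1*a2 - b1*b2) + (a1*b2 + b1*a2)i
= (60 - (-4)) + (-40 + 6)i
= 64 - 34i


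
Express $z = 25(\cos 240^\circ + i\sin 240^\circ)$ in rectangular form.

a = r cos θ = 25 * -1/2 = -25/2
b = r sin θ = 25 * -sqrt(3)/2 = -25*sqrt(3)/2
z = -25/2 - (25*sqrt(3)/2)i


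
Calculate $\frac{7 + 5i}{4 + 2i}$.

Multiply numerator and denominator by conjugate (4 - 2i):
= (7 + 5i)(4 - 2i) / (4^2 + 2^2)
= (38 + 6i) / 20
Divide through by 2: (19 + 3i) / 10
= 19/10 + (3/10)i


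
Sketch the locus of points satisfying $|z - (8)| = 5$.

|z - z0| = r describes a circle centered at z0 with radius r
Here z0 = 8 and r = 5
Locus: Circle centered at (8, 0) with radius 5


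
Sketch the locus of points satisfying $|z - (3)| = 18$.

|z - z0| = r describes a circle centered at z0 with radius r
Here z0 = 3 and r = 18
Locus: Circle centered at (3, 0) with radius 18


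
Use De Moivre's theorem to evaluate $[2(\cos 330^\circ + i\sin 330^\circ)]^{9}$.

By De Moivre: z^n = r^n(cos(nθ) + i sin(nθ))
= 2^9(cos(9*330°) + i sin(9*330°))
= 512(cos 90° + i sin 90°)
= 512i


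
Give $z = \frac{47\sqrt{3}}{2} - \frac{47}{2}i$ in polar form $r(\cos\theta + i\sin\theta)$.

r = |z| = sqrt(a^2 + b^2) = sqrt((47*sqrt(3)/2)^2 + (-47/2)^2) = sqrt(6627/4 + 2209/4) = sqrt(2209) = 47
θ = arctan(b/a) = arctan(-23.5/40.7032) (quadrant-adjusted) = 330°
z = 47(cos 330° + i sin 330°)


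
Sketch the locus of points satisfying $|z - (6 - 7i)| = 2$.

|z - z0| = r describes a circle centered at z0 with radius r
Here z0 = 6 - 7i and r = 2
Locus: Circle centered at (6, -7) with radius 2


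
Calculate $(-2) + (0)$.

(-2 + 0) + (0 + 0)i = -2


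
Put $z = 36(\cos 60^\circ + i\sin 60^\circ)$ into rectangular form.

a = r cos θ = 36 * 1/2 = 18
b = r sin θ = 36 * sqrt(3)/2 = 18*sqrt(3)
z = 18 + 18*sqrt(3)i


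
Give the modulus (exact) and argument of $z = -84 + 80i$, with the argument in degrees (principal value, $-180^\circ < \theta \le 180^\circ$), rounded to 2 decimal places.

|z| = sqrt((-84)^2 + 80^2) = 116
arg(z) = arctan(b/a) = arctan(80/-84) (quadrant-adjusted) = 136.40°


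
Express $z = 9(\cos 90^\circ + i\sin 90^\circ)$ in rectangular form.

a = r cos θ = 9 * 0 = 0
b = r sin θ = 9 * 1 = 9
z = 9i


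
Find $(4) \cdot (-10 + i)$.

(a1*a2 - b1*b2) + (a1*b2 + b1*a2)i
= (-40 - 0) + (4 + 0)i
= -40 + 4i


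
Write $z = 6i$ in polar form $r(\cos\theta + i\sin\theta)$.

r = |z| = sqrt(a^2 + b^2) = sqrt((0)^2 + (6)^2) = sqrt(0 + 36) = sqrt(36) = 6
a = 0 and b > 0, so z lies on the positive imaginary axis: θ = 90°
z = 6(cos 90° + i sin 90°)


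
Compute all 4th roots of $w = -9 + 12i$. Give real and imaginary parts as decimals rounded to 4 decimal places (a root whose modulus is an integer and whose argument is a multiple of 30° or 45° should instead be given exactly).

|w| = 15, arg(w) ≈ 126.869898°
Root modulus = 15^(1/4) ≈ 1.967990
Root arguments: θ_k = (arg(w) + 360°k)/4 for k = 0, 1, ..., 3
Compute each root as (root modulus)(cos θ_k + i sin θ_k) using full-precision intermediates, then round to 4 decimal places.
Roots: 1.6741 + 1.0346i, -1.0346 + 1.6741i, -1.6741 - 1.0346i, 1.0346 - 1.6741i


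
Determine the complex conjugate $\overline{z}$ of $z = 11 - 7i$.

If z = a + bi, then conjugate(z) = a - bi
conjugate(11 - 7i) = 11 + 7i


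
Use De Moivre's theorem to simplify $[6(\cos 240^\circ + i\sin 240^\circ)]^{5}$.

By De Moivre: z^n = r^n(cos(nθ) + i sin(nθ))
= 6^5(cos(5*240°) + i sin(5*240°))
= 7776(cos 120° + i sin 120°)
= -3888 + 3888*sqrt(3)i


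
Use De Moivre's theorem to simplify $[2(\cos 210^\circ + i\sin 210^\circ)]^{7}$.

By De Moivre: z^n = r^n(cos(nθ) + i sin(nθ))
= 2^7(cos(7*210°) + i sin(7*210°))
= 128(cos 30° + i sin 30°)
= 64*sqrt(3) + 64i


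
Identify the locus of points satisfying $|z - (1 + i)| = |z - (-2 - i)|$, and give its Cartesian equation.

|z - z1| = |z - z2| means z is equidistant from z1 and z2,
i.e. the perpendicular bisector of the segment from (1, 1) to (-2, -1) (midpoint (-1/2, 0)).
With z = x + yi, square both sides:
(x - 1)^2 + (y - 1)^2 = (x - (-2))^2 + (y - (-1))^2
The x^2 and y^2 terms cancel: -6x + (-4)y = 5 - 2 = 3
Simplify: 6x + 4y = -3
Locus: Perpendicular bisector of the segment from (1, 1) to (-2, -1): the line 6x + 4y = -3


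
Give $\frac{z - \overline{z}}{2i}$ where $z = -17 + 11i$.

z - conjugate(z) = 2bi
(z - conjugate(z))/(2i) = 2bi/(2i) = b = 11


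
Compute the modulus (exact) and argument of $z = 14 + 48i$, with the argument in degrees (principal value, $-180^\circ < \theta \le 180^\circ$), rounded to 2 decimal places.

|z| = sqrt(14^2 + 48^2) = 50
arg(z) = arctan(b/a) = arctan(48/14) (quadrant-adjusted) = 73.74°


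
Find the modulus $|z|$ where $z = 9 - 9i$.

|z| = sqrt(a^2 + b^2) = sqrt(9^2 + (-9)^2) = sqrt(162) = sqrt(162)


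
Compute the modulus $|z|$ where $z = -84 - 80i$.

|z| = sqrt(a^2 + b^2) = sqrt((-84)^2 + (-80)^2) = sqrt(13456) = 116


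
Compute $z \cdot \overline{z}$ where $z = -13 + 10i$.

z * conjugate(z) = |z|^2 = a^2 + b^2
= (-13)^2 + 10^2 = 269


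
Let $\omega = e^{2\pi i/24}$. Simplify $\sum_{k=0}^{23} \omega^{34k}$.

Let ζ = ω^34 = e^(2πi·34/24). Since 24 ∤ 34, ζ ≠ 1.
Sum = Σ_{k=0}^{23} ζ^k = (ζ^24 - 1)/(ζ - 1) = (ω^{34·24} - 1)/(ζ - 1) = (1 - 1)/(ζ - 1) = 0


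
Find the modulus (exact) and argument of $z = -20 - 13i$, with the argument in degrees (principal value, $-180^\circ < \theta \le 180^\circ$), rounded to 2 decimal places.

|z| = sqrt((-20)^2 + (-13)^2) = sqrt(569)
arg(z) = arctan(b/a) = arctan(-13/-20) (quadrant-adjusted) = -146.98°


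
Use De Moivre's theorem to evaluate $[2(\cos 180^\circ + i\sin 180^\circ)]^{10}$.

By De Moivre: z^n = r^n(cos(nθ) + i sin(nθ))
= 2^10(cos(10*180°) + i sin(10*180°))
= 1024(cos 0° + i sin 0°)
= 1024


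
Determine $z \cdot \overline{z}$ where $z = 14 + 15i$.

z * conjugate(z) = |z|^2 = a^2 + b^2
= 14^2 + 15^2 = 421


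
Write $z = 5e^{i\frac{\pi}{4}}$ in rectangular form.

a = r cos θ = 5 * sqrt(2)/2 = 5*sqrt(2)/2
b = r sin θ = 5 * sqrt(2)/2 = 5*sqrt(2)/2
z = 5*sqrt(2)/2 + (5*sqrt(2)/2)i


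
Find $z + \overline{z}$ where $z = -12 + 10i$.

z + conjugate(z) = (a + bi) + (a - bi) = 2a
= 2 * (-12) = -24


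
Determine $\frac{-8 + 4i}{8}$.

Divisor is real, so divide each part by 8:
= -1 + (1/2)i


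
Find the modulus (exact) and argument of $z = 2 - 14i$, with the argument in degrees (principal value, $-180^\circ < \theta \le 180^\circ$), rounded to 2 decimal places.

|z| = sqrt(2^2 + (-14)^2) = sqrt(200)
arg(z) = arctan(b/a) = arctan(-14/2) (quadrant-adjusted) = -81.87°


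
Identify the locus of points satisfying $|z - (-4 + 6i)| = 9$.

|z - z0| = r describes a circle centered at z0 with radius r
Here z0 = -4 + 6i and r = 9
Locus: Circle centered at (-4, 6) with radius 9


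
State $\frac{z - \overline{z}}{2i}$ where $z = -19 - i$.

z - conjugate(z) = 2bi
(z - conjugate(z))/(2i) = 2bi/(2i) = b = -1


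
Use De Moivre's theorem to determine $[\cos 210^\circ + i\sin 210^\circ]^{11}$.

By De Moivre: z^n = r^n(cos(nθ) + i sin(nθ))
= 1^11(cos(11*210°) + i sin(11*210°))
= 1(cos 150° + i sin 150°)
= -sqrt(3)/2 + (1/2)i


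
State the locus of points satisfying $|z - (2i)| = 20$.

|z - z0| = r describes a circle centered at z0 with radius r
Here z0 = 2i and r = 20
Locus: Circle centered at (0, 2) with radius 20


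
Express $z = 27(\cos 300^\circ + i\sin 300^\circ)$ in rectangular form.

a = r cos θ = 27 * 1/2 = 27/2
b = r sin θ = 27 * -sqrt(3)/2 = -27*sqrt(3)/2
z = 27/2 - (27*sqrt(3)/2)i


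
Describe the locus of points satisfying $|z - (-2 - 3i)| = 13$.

|z - z0| = r describes a circle centered at z0 with radius r
Here z0 = -2 - 3i and r = 13
Locus: Circle centered at (-2, -3) with radius 13


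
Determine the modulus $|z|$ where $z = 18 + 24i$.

|z| = sqrt(a^2 + b^2) = sqrt(18^2 + 24^2) = sqrt(900) = 30


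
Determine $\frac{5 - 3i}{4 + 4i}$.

Multiply numerator and denominator by conjugate (4 - 4i):
= (5 - 3i)(4 - 4i) / (4^2 + 4^2)
= (8 - 32i) / 32
Divide through by 8: (1 - 4i) / 4
= 1/4 - i


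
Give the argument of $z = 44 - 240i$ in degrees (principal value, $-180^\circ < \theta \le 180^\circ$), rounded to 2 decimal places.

θ = arctan(b/a) = arctan(-240/44) (quadrant-adjusted) = -79.61°


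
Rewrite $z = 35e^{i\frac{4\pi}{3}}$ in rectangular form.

a = r cos θ = 35 * -1/2 = -35/2
b = r sin θ = 35 * -sqrt(3)/2 = -35*sqrt(3)/2
z = -35/2 - (35*sqrt(3)/2)i


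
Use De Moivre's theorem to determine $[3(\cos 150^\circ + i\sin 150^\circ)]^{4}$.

By De Moivre: z^n = r^n(cos(nθ) + i sin(nθ))
= 3^4(cos(4*150°) + i sin(4*150°))
= 81(cos 240° + i sin 240°)
= -81/2 - (81*sqrt(3)/2)i


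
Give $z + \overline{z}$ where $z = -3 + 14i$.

z + conjugate(z) = (a + bi) + (a - bi) = 2a
= 2 * (-3) = -6


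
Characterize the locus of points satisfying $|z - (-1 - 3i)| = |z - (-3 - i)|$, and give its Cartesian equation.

|z - z1| = |z - z2| means z is equidistant from z1 and z2,
i.e. the perpendicular bisector of the segment from (-1, -3) to (-3, -1) (midpoint (-2, -2)).
With z = x + yi, square both sides:
(x - (-1))^2 + (y - (-3))^2 = (x - (-3))^2 + (y - (-1))^2
The x^2 and y^2 terms cancel: -4x + 4y = 10 - 10 = 0
Simplify: x - y = 0
Locus: Perpendicular bisector of the segment from (-1, -3) to (-3, -1): the line x - y = 0


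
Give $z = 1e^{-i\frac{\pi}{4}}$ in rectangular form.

a = r cos θ = 1 * sqrt(2)/2 = sqrt(2)/2
b = r sin θ = 1 * -sqrt(2)/2 = -sqrt(2)/2
z = sqrt(2)/2 - (sqrt(2)/2)i


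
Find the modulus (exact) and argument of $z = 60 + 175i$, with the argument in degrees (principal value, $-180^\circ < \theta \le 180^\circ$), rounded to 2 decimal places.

|z| = sqrt(60^2 + 175^2) = 185
arg(z) = arctan(b/a) = arctan(175/60) (quadrant-adjusted) = 71.08°


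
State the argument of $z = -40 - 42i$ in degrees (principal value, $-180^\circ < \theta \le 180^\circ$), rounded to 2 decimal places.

θ = arctan(b/a) = arctan(-42/-40) (quadrant-adjusted) = -133.60°


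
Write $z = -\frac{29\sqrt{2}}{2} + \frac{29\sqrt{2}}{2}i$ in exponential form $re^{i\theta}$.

r = |z| = sqrt((-29*sqrt(2)/2)^2 + (29*sqrt(2)/2)^2) = sqrt(841/2 + 841/2) = sqrt(841) = 29
θ = arctan(b/a) = arctan(20.5061/-20.5061) (quadrant-adjusted) = 135° = 3π/4
z = 29e^(i*3π/4)


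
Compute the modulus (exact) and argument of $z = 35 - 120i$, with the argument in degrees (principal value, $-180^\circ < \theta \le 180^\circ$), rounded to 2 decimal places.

|z| = sqrt(35^2 + (-120)^2) = 125
arg(z) = arctan(b/a) = arctan(-120/35) (quadrant-adjusted) = -73.74°


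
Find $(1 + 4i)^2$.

(a + bi)^2 = a^2 - b^2 + 2abi
= 1^2 - 4^2 + 2*1*4i
= -15 + 8i


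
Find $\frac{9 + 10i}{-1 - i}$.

Multiply numerator and denominator by conjugate (-1 + i):
= (9 + 10i)(-1 + i) / ((-1)^2 + (-1)^2)
= (-19 - i) / 2
= -19/2 - (1/2)i


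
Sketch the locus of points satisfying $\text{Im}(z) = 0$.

Im(z) = y where z = x + yi; the equation y = 0 is satisfied by all points with that y-coordinate
Locus: Horizontal line y = 0


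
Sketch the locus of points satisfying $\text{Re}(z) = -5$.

Re(z) = x where z = x + yi; the equation x = -5 is satisfied by all points with that x-coordinate
Locus: Vertical line x = -5


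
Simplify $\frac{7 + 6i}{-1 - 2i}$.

Multiply numerator and denominator by conjugate (-1 + 2i):
= (7 + 6i)(-1 + 2i) / ((-1)^2 + (-2)^2)
= (-19 + 8i) / 5
= -19/5 + (8/5)i


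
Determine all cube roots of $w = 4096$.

|w| = 4096, arg(w) = 0°
Root modulus = 4096^(1/3) = 16
Root arguments: θ_k = (0° + 360°k)/3 for k = 0, 1, ..., 2
Roots: 16, -8 + 8*sqrt(3)i, -8 - 8*sqrt(3)i


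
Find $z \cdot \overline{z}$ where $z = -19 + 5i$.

z * conjugate(z) = |z|^2 = a^2 + b^2
= (-19)^2 + 5^2 = 386


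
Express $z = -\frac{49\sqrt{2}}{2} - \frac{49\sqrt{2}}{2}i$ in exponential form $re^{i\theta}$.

r = |z| = sqrt((-49*sqrt(2)/2)^2 + (-49*sqrt(2)/2)^2) = sqrt(2401/2 + 2401/2) = sqrt(2401) = 49
θ = arctan(b/a) = arctan(-34.6482/-34.6482) (quadrant-adjusted) = 225° = 5π/4
z = 49e^(i*5π/4)


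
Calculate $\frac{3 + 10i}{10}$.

Divisor is real, so divide each part by 10:
= 3/10 + i


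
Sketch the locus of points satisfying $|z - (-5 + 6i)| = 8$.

|z - z0| = r describes a circle centered at z0 with radius r
Here z0 = -5 + 6i and r = 8
Locus: Circle centered at (-5, 6) with radius 8


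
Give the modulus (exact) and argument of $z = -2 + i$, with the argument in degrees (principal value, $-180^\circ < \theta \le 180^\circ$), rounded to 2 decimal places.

|z| = sqrt((-2)^2 + 1^2) = sqrt(5)
arg(z) = arctan(b/a) = arctan(1/-2) (quadrant-adjusted) = 153.43°


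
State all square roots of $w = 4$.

|w| = 4, arg(w) = 0°
Root modulus = 4^(1/2) = 2
Root arguments: θ_k = (0° + 360°k)/2 for k = 0, 1, ..., 1
Roots: 2, -2


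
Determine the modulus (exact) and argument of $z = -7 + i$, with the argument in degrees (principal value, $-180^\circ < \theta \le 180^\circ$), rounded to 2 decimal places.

|z| = sqrt((-7)^2 + 1^2) = sqrt(50)
arg(z) = arctan(b/a) = arctan(1/-7) (quadrant-adjusted) = 171.87°


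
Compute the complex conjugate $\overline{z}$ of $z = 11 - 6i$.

If z = a + bi, then conjugate(z) = a - bi
conjugate(11 - 6i) = 11 + 6i


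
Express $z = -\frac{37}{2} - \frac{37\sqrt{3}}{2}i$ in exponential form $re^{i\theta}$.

r = |z| = sqrt((-37/2)^2 + (-37*sqrt(3)/2)^2) = sqrt(1369/4 + 4107/4) = sqrt(1369) = 37
θ = arctan(b/a) = arctan(-32.0429/-18.5) (quadrant-adjusted) = -120° = -2π/3
z = 37e^(-i*2π/3)


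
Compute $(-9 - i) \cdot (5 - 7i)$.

(a1*a2 - b1*b2) + (a1*b2 + b1*a2)i
= (-45 - 7) + (63 + (-5))i
= -52 + 58i


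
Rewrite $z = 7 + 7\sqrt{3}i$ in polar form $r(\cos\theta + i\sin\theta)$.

r = |z| = sqrt(a^2 + b^2) = sqrt((7)^2 + (7*sqrt(3))^2) = sqrt(49 + 147) = sqrt(196) = 14
θ = arctan(b/a) = arctan(12.1244/7) (quadrant-adjusted) = 60°
z = 14(cos 60° + i sin 60°)


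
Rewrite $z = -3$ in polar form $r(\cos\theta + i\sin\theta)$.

r = |z| = sqrt(a^2 + b^2) = sqrt((-3)^2 + (0)^2) = sqrt(9 + 0) = sqrt(9) = 3
b = 0 and a < 0, so z lies on the negative real axis: θ = 180°
z = 3(cos 180° + i sin 180°)


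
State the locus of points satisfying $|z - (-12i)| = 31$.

|z - z0| = r describes a circle centered at z0 with radius r
Here z0 = -12i and r = 31
Locus: Circle centered at (0, -12) with radius 31


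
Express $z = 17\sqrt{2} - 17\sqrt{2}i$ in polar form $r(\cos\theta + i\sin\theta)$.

r = |z| = sqrt(a^2 + b^2) = sqrt((17*sqrt(2))^2 + (-17*sqrt(2))^2) = sqrt(578 + 578) = sqrt(1156) = 34
θ = arctan(b/a) = arctan(-24.0416/24.0416) (quadrant-adjusted) = 315°
z = 34(cos 315° + i sin 315°)


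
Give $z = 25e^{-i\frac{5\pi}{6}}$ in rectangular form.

a = r cos θ = 25 * -sqrt(3)/2 = -25*sqrt(3)/2
b = r sin θ = 25 * -1/2 = -25/2
z = -25*sqrt(3)/2 - (25/2)i


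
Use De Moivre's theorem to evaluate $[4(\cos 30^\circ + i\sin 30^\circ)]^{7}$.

By De Moivre: z^n = r^n(cos(nθ) + i sin(nθ))
= 4^7(cos(7*30°) + i sin(7*30°))
= 16384(cos 210° + i sin 210°)
= -8192*sqrt(3) - 8192i


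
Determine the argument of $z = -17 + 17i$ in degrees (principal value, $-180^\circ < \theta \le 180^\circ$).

θ = arctan(b/a) = arctan(17/-17) (quadrant-adjusted) = 135°


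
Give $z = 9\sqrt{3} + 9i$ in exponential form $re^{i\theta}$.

r = |z| = sqrt((9*sqrt(3))^2 + (9)^2) = sqrt(243 + 81) = sqrt(324) = 18
θ = arctan(b/a) = arctan(9/15.5885) (quadrant-adjusted) = 30° = π/6
z = 18e^(i*π/6)


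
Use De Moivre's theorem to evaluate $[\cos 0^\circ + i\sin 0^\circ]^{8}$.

By De Moivre: z^n = r^n(cos(nθ) + i sin(nθ))
= 1^8(cos(8*0°) + i sin(8*0°))
= 1(cos 0° + i sin 0°)
= 1


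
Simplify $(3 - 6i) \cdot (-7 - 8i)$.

(a1*a2 - b1*b2) + (a1*b2 + b1*a2)i
= (-21 - 48) + (-24 + 42)i
= -69 + 18i


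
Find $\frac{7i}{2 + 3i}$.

Multiply numerator and denominator by conjugate (2 - 3i):
= (7i)(2 - 3i) / (2^2 + 3^2)
= (21 + 14i) / 13
= 21/13 + (14/13)i


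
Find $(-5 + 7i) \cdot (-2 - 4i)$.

(a1*a2 - b1*b2) + (a1*b2 + b1*a2)i
= (10 - (-28)) + (20 + (-14))i
= 38 + 6i


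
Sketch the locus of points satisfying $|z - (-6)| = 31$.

|z - z0| = r describes a circle centered at z0 with radius r
Here z0 = -6 and r = 31
Locus: Circle centered at (-6, 0) with radius 31


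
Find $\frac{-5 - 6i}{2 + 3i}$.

Multiply numerator and denominator by conjugate (2 - 3i):
= (-5 - 6i)(2 - 3i) / (2^2 + 3^2)
= (-28 + 3i) / 13
= -28/13 + (3/13)i


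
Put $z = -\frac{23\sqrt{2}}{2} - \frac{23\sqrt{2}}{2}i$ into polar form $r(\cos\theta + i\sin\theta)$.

r = |z| = sqrt(a^2 + b^2) = sqrt((-23*sqrt(2)/2)^2 + (-23*sqrt(2)/2)^2) = sqrt(529/2 + 529/2) = sqrt(529) = 23
θ = arctan(b/a) = arctan(-16.2635/-16.2635) (quadrant-adjusted) = 225°
z = 23(cos 225° + i sin 225°)


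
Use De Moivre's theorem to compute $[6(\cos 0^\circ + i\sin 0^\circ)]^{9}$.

By De Moivre: z^n = r^n(cos(nθ) + i sin(nθ))
= 6^9(cos(9*0°) + i sin(9*0°))
= 10077696(cos 0° + i sin 0°)
= 10077696


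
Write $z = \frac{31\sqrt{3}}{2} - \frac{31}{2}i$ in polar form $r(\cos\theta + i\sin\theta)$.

r = |z| = sqrt(a^2 + b^2) = sqrt((31*sqrt(3)/2)^2 + (-31/2)^2) = sqrt(2883/4 + 961/4) = sqrt(961) = 31
θ = arctan(b/a) = arctan(-15.5/26.8468) (quadrant-adjusted) = 330°
z = 31(cos 330° + i sin 330°)


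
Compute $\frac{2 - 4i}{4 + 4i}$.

Multiply numerator and denominator by conjugate (4 - 4i):
= (2 - 4i)(4 - 4i) / (4^2 + 4^2)
= (-8 - 24i) / 32
Divide through by 8: (-1 - 3i) / 4
= -1/4 - (3/4)i


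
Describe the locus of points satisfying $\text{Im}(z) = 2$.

Im(z) = y where z = x + yi; the equation y = 2 is satisfied by all points with that y-coordinate
Locus: Horizontal line y = 2


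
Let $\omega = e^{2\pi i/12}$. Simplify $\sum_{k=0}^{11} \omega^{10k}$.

Let ζ = ω^10 = e^(2πi·10/12). Since 12 ∤ 10, ζ ≠ 1.
Sum = Σ_{k=0}^{11} ζ^k = (ζ^12 - 1)/(ζ - 1) = (ω^{10·12} - 1)/(ζ - 1) = (1 - 1)/(ζ - 1) = 0


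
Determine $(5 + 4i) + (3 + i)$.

(5 + 3) + (4 + 1)i = 8 + 5i


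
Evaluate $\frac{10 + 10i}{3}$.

Divisor is real, so divide each part by 3:
= 10/3 + (10/3)i


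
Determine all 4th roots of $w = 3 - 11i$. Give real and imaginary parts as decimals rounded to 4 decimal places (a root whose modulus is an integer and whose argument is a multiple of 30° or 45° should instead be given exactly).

|w| = sqrt(130) ≈ 11.401754, arg(w) ≈ 285.255119°
Root modulus = sqrt(130)^(1/4) ≈ 1.837566
Root arguments: θ_k = (arg(w) + 360°k)/4 for k = 0, 1, ..., 3
Compute each root as (root modulus)(cos θ_k + i sin θ_k) using full-precision intermediates, then round to 4 decimal places.
Roots: 0.5887 + 1.7407i, -1.7407 + 0.5887i, -0.5887 - 1.7407i, 1.7407 - 0.5887i


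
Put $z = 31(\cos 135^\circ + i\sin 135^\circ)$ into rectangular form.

a = r cos θ = 31 * -sqrt(2)/2 = -31*sqrt(2)/2
b = r sin θ = 31 * sqrt(2)/2 = 31*sqrt(2)/2
z = -31*sqrt(2)/2 + (31*sqrt(2)/2)i


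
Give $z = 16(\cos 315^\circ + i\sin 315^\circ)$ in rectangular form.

a = r cos θ = 16 * sqrt(2)/2 = 8*sqrt(2)
b = r sin θ = 16 * -sqrt(2)/2 = -8*sqrt(2)
z = 8*sqrt(2) - 8*sqrt(2)i


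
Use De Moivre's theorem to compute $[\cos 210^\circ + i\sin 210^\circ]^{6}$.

By De Moivre: z^n = r^n(cos(nθ) + i sin(nθ))
= 1^6(cos(6*210°) + i sin(6*210°))
= 1(cos 180° + i sin 180°)
= -1


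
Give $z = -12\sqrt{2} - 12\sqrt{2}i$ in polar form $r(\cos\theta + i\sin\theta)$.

r = |z| = sqrt(a^2 + b^2) = sqrt((-12*sqrt(2))^2 + (-12*sqrt(2))^2) = sqrt(288 + 288) = sqrt(576) = 24
θ = arctan(b/a) = arctan(-16.9706/-16.9706) (quadrant-adjusted) = 225°
z = 24(cos 225° + i sin 225°)


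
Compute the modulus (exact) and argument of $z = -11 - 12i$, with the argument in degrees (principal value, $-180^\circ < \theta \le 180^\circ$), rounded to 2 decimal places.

|z| = sqrt((-11)^2 + (-12)^2) = sqrt(265)
arg(z) = arctan(b/a) = arctan(-12/-11) (quadrant-adjusted) = -132.51°


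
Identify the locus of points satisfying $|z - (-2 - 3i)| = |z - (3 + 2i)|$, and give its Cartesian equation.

|z - z1| = |z - z2| means z is equidistant from z1 and z2,
i.e. the perpendicular bisector of the segment from (-2, -3) to (3, 2) (midpoint (1/2, -1/2)).
With z = x + yi, square both sides:
(x - (-2))^2 + (y - (-3))^2 = (x - 3)^2 + (y - 2)^2
The x^2 and y^2 terms cancel: 10x + 10y = 13 - 13 = 0
Simplify: x + y = 0
Locus: Perpendicular bisector of the segment from (-2, -3) to (3, 2): the line x + y = 0
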